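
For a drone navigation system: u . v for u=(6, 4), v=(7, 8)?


u . v = u_x*v_x + u_y*v_y = 6*7 + 4*8
= 42 + 32 = 74

74


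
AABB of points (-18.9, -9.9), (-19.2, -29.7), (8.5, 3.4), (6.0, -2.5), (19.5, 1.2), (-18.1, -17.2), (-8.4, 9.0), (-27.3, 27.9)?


x range: [-27.3, 19.5]
y range: [-29.7, 27.9]
Bounding box: (-27.3,-29.7) to (19.5,27.9)

(-27.3,-29.7) to (19.5,27.9)


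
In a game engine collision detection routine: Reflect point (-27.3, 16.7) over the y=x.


Reflection over y=x: (x,y) -> (y,x)
(-27.3, 16.7) -> (16.7, -27.3)

(16.7, -27.3)


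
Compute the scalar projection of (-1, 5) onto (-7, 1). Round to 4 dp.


u.v = 12, |v| = sqrt(50) = 7.0711
Scalar projection = u.v / |v| = 12 / sqrt(50) = 1.6971

1.6971


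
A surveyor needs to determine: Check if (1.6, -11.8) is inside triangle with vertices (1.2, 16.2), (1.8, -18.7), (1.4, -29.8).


Cross products: AB x AP = -2.84, BC x BP = -4.98, CA x CP = -12.8
All same sign? yes

Yes, inside


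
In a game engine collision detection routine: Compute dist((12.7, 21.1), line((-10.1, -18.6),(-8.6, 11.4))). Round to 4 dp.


|cross product| = 624.45
|line direction| = sqrt(902.25) = 30.0375
Distance = 624.45/sqrt(902.25) = 20.789

20.789


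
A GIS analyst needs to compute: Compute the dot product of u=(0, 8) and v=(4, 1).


u . v = u_x*v_x + u_y*v_y = 0*4 + 8*1
= 0 + 8 = 8

8


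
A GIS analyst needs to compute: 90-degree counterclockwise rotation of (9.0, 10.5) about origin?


90° CCW: (x,y) -> (-y, x)
(9,10.5) -> (-10.5, 9)

(-10.5, 9)


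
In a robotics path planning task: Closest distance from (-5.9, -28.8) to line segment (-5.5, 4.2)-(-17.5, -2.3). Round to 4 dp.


Project P onto AB: t = 1 (clamped to [0,1])
Closest point on segment: (-17.5, -2.3)
Distance: 28.9277

28.9277


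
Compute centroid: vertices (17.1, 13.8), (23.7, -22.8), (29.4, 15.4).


Centroid = ((x_A+x_B+x_C)/3, (y_A+y_B+y_C)/3)
= ((17.1+23.7+29.4)/3, (13.8+(-22.8)+15.4)/3)
= (23.4, 2.1333)

(23.4, 2.1333)


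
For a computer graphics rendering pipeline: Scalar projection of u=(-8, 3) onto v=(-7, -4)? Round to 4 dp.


u.v = 44, |v| = sqrt(65) = 8.0623
Scalar projection = u.v / |v| = 44 / sqrt(65) = 5.4575

5.4575


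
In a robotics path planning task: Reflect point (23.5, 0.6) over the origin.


Reflection over origin: (x,y) -> (-x,-y)
(23.5, 0.6) -> (-23.5, -0.6)

(-23.5, -0.6)


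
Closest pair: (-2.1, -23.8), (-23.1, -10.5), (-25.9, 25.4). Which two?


d(P0,P1) = 24.8574, d(P0,P2) = 54.6542, d(P1,P2) = 36.009
Closest: P0 and P1

Closest pair: (-2.1, -23.8) and (-23.1, -10.5), distance = 24.8574


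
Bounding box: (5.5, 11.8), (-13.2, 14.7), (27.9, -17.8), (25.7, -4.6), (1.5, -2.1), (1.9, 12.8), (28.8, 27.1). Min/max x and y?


x range: [-13.2, 28.8]
y range: [-17.8, 27.1]
Bounding box: (-13.2,-17.8) to (28.8,27.1)

(-13.2,-17.8) to (28.8,27.1)


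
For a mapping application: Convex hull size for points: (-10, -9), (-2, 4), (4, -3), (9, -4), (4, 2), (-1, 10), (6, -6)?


Convex hull vertices (CCW): (-10, -9), (6, -6), (9, -4), (-1, 10)
Count = 4

4


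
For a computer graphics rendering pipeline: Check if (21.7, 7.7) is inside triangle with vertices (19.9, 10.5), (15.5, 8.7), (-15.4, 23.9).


Cross products: AB x AP = 15.56, BC x BP = -63.34, CA x CP = -74.72
All same sign? no

No, outside


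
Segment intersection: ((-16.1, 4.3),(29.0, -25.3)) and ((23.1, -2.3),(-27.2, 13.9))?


Cross products: d1=303.06, d2=1061.32, d3=862.66, d4=104.4
d1*d2 < 0 and d3*d4 < 0? no

No, they don't intersect


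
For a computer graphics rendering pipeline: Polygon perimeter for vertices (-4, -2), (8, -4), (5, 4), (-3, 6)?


Sides: (-4, -2)->(8, -4): sqrt(148) = 12.165525, (8, -4)->(5, 4): sqrt(73) = 8.544004, (5, 4)->(-3, 6): sqrt(68) = 8.246211, (-3, 6)->(-4, -2): sqrt(65) = 8.062258
Sum = 37.017998
Perimeter = 37.018

37.018


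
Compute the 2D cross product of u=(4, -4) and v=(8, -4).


u x v = u_x*v_y - u_y*v_x = 4*(-4) - (-4)*8
= (-16) - (-32) = 16

16


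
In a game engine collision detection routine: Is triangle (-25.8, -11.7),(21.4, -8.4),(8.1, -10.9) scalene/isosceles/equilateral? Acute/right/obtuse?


Side lengths squared: AB^2=2238.73, BC^2=183.14, CA^2=1149.85
Sorted: [183.14, 1149.85, 2238.73]
By sides: Scalene, By angles: Obtuse

Scalene, Obtuse


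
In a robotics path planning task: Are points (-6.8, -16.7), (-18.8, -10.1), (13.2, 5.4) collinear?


Cross product: ((-18.8)-(-6.8))*(5.4-(-16.7)) - ((-10.1)-(-16.7))*(13.2-(-6.8))
= -397.2

No, not collinear


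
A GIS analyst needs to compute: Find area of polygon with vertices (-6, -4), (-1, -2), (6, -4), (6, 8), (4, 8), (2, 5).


Shoelace sum: ((-6)*(-2) - (-1)*(-4)) + ((-1)*(-4) - 6*(-2)) + (6*8 - 6*(-4)) + (6*8 - 4*8) + (4*5 - 2*8) + (2*(-4) - (-6)*5)
= 138
Area = |138|/2 = 69

69


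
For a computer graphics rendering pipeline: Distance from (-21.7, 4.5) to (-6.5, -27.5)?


dx=15.2, dy=-32
d^2 = 15.2^2 + (-32)^2 = 1255.04
d = sqrt(1255.04) = 35.4265

35.4265


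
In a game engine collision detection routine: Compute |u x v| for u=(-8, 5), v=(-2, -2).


|u x v| = |(-8)*(-2) - 5*(-2)|
= |16 - (-10)| = 26

26


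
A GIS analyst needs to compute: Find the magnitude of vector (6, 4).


|u| = sqrt(6^2 + 4^2) = sqrt(52) = 7.2111

7.2111


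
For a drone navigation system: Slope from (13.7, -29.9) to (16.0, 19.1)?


slope = (y2-y1)/(x2-x1) = (19.1-(-29.9))/(16-13.7) = 49/2.3 = 21.3043

21.3043


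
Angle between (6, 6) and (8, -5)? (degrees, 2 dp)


u.v = 18, |u| = sqrt(72) = 8.4853, |v| = sqrt(89) = 9.434
cos(theta) = u.v/(|u||v|) = 18/sqrt(6408) = 0.22486
theta = acos(0.22486) = 77.01 degrees

77.01 degrees


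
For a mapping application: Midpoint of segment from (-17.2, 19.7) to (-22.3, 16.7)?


M = (((-17.2)+(-22.3))/2, (19.7+16.7)/2)
= (-19.75, 18.2)

(-19.75, 18.2)


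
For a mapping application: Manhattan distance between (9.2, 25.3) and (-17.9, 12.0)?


|9.2-(-17.9)| + |25.3-12| = 27.1 + 13.3 = 40.4

40.4


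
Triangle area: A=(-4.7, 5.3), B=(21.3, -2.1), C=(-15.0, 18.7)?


Area = |x_A(y_B-y_C) + x_B(y_C-y_A) + x_C(y_A-y_B)|/2
= |97.76 + 285.42 + (-111)|/2
= 272.18/2 = 136.09

136.09


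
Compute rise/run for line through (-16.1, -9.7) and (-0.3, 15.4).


slope = (y2-y1)/(x2-x1) = (15.4-(-9.7))/((-0.3)-(-16.1)) = 25.1/15.8 = 1.5886

1.5886


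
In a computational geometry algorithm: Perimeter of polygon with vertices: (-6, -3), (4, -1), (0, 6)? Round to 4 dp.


Sides: (-6, -3)->(4, -1): sqrt(104) = 10.198039, (4, -1)->(0, 6): sqrt(65) = 8.062258, (0, 6)->(-6, -3): sqrt(117) = 10.816654
Sum = 29.076951
Perimeter = 29.077

29.077


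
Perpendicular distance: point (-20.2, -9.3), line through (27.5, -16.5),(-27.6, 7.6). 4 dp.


|cross product| = 752.85
|line direction| = sqrt(3616.82) = 60.14
Distance = 752.85/sqrt(3616.82) = 12.5183

12.5183


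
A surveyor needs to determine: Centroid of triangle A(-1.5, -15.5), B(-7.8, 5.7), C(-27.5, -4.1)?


Centroid = ((x_A+x_B+x_C)/3, (y_A+y_B+y_C)/3)
= (((-1.5)+(-7.8)+(-27.5))/3, ((-15.5)+5.7+(-4.1))/3)
= (-12.2667, -4.6333)

(-12.2667, -4.6333)


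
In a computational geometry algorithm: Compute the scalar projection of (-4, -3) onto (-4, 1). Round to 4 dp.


u.v = 13, |v| = sqrt(17) = 4.1231
Scalar projection = u.v / |v| = 13 / sqrt(17) = 3.153

3.153


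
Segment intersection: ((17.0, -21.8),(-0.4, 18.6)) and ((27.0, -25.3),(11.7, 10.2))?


Cross products: d1=301.45, d2=301.03, d3=-343.1, d4=-342.68
d1*d2 < 0 and d3*d4 < 0? no

No, they don't intersect


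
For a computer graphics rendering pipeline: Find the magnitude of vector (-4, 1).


|u| = sqrt((-4)^2 + 1^2) = sqrt(17) = 4.1231

4.1231


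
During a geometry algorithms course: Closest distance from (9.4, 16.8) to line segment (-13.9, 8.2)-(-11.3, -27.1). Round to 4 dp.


Project P onto AB: t = 0 (clamped to [0,1])
Closest point on segment: (-13.9, 8.2)
Distance: 24.8365

24.8365


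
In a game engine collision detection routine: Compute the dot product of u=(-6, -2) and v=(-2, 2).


u . v = u_x*v_x + u_y*v_y = (-6)*(-2) + (-2)*2
= 12 + (-4) = 8

8


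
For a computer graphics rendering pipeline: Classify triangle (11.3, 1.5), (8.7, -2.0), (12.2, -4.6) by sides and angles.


Side lengths squared: AB^2=19.01, BC^2=19.01, CA^2=38.02
Sorted: [19.01, 19.01, 38.02]
By sides: Isosceles, By angles: Right

Isosceles, Right


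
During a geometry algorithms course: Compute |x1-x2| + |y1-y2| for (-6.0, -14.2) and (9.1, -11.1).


|(-6)-9.1| + |(-14.2)-(-11.1)| = 15.1 + 3.1 = 18.2

18.2


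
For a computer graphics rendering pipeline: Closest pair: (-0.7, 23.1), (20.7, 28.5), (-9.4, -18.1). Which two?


d(P0,P1) = 22.0708, d(P0,P2) = 42.1086, d(P1,P2) = 55.4759
Closest: P0 and P1

Closest pair: (-0.7, 23.1) and (20.7, 28.5), distance = 22.0708


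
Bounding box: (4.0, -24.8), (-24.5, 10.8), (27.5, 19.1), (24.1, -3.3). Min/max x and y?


x range: [-24.5, 27.5]
y range: [-24.8, 19.1]
Bounding box: (-24.5,-24.8) to (27.5,19.1)

(-24.5,-24.8) to (27.5,19.1)


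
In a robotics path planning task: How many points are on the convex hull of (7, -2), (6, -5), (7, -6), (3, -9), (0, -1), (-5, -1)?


Convex hull vertices (CCW): (-5, -1), (3, -9), (7, -6), (7, -2), (0, -1)
Count = 5

5


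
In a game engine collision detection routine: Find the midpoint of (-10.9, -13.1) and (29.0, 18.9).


M = (((-10.9)+29)/2, ((-13.1)+18.9)/2)
= (9.05, 2.9)

(9.05, 2.9)


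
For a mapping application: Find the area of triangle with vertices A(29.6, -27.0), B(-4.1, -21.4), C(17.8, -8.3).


Area = |x_A(y_B-y_C) + x_B(y_C-y_A) + x_C(y_A-y_B)|/2
= |(-387.76) + (-76.67) + (-99.68)|/2
= 564.11/2 = 282.055

282.055


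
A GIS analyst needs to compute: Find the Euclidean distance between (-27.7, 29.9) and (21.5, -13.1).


dx=49.2, dy=-43
d^2 = 49.2^2 + (-43)^2 = 4269.64
d = sqrt(4269.64) = 65.3425

65.3425


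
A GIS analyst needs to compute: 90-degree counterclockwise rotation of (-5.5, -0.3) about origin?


90° CCW: (x,y) -> (-y, x)
(-5.5,-0.3) -> (0.3, -5.5)

(0.3, -5.5)


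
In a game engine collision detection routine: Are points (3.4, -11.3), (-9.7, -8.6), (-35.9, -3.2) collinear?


Cross product: ((-9.7)-3.4)*((-3.2)-(-11.3)) - ((-8.6)-(-11.3))*((-35.9)-3.4)
= 0

Yes, collinear


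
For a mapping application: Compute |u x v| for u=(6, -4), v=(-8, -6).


|u x v| = |6*(-6) - (-4)*(-8)|
= |(-36) - 32| = 68

68


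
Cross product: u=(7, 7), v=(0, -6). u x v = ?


u x v = u_x*v_y - u_y*v_x = 7*(-6) - 7*0
= (-42) - 0 = -42

-42


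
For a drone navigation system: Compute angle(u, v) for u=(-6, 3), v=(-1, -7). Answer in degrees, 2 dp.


u.v = -15, |u| = sqrt(45) = 6.7082, |v| = sqrt(50) = 7.0711
cos(theta) = u.v/(|u||v|) = -15/sqrt(2250) = -0.316228
theta = acos(-0.316228) = 108.43 degrees

108.43 degrees


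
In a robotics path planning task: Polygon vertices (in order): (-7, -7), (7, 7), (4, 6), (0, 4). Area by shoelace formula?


Shoelace sum: ((-7)*7 - 7*(-7)) + (7*6 - 4*7) + (4*4 - 0*6) + (0*(-7) - (-7)*4)
= 58
Area = |58|/2 = 29

29


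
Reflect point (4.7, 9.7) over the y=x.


Reflection over y=x: (x,y) -> (y,x)
(4.7, 9.7) -> (9.7, 4.7)

(9.7, 4.7)


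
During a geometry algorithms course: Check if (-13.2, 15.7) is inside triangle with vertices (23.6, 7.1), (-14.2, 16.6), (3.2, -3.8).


Cross products: AB x AP = 24.52, BC x BP = 4.74, CA x CP = 576.56
All same sign? yes

Yes, inside


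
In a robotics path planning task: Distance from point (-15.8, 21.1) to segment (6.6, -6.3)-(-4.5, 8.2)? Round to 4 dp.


Project P onto AB: t = 1 (clamped to [0,1])
Closest point on segment: (-4.5, 8.2)
Distance: 17.1493

17.1493


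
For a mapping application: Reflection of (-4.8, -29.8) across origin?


Reflection over origin: (x,y) -> (-x,-y)
(-4.8, -29.8) -> (4.8, 29.8)

(4.8, 29.8)


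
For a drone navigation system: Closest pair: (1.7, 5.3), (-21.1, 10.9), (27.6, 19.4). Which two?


d(P0,P1) = 23.4776, d(P0,P2) = 29.4893, d(P1,P2) = 49.4362
Closest: P0 and P1

Closest pair: (1.7, 5.3) and (-21.1, 10.9), distance = 23.4776


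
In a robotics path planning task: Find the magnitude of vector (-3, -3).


|u| = sqrt((-3)^2 + (-3)^2) = sqrt(18) = 4.2426

4.2426


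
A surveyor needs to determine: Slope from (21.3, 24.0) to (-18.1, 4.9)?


slope = (y2-y1)/(x2-x1) = (4.9-24)/((-18.1)-21.3) = (-19.1)/(-39.4) = 0.4848

0.4848


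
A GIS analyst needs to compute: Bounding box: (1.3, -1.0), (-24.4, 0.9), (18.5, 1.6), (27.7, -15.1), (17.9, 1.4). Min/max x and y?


x range: [-24.4, 27.7]
y range: [-15.1, 1.6]
Bounding box: (-24.4,-15.1) to (27.7,1.6)

(-24.4,-15.1) to (27.7,1.6)


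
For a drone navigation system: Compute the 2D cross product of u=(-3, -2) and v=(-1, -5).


u x v = u_x*v_y - u_y*v_x = (-3)*(-5) - (-2)*(-1)
= 15 - 2 = 13

13


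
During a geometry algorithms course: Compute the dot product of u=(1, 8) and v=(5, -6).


u . v = u_x*v_x + u_y*v_y = 1*5 + 8*(-6)
= 5 + (-48) = -43

-43


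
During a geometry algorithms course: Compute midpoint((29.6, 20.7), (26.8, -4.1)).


M = ((29.6+26.8)/2, (20.7+(-4.1))/2)
= (28.2, 8.3)

(28.2, 8.3)


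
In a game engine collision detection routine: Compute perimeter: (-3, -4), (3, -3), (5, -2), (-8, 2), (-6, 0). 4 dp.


Sides: (-3, -4)->(3, -3): sqrt(37) = 6.082763, (3, -3)->(5, -2): sqrt(5) = 2.236068, (5, -2)->(-8, 2): sqrt(185) = 13.601471, (-8, 2)->(-6, 0): sqrt(8) = 2.828427, (-6, 0)->(-3, -4): sqrt(25) = 5
Sum = 29.748729
Perimeter = 29.7487

29.7487


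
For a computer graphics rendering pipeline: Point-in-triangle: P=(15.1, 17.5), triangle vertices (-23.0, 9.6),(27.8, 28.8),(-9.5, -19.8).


Cross products: AB x AP = -330.2, BC x BP = -195.73, CA x CP = -1226.79
All same sign? yes

Yes, inside


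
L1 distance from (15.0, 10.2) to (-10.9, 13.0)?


|15-(-10.9)| + |10.2-13| = 25.9 + 2.8 = 28.7

28.7


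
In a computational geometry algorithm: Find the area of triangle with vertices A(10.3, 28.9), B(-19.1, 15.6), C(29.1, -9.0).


Area = |x_A(y_B-y_C) + x_B(y_C-y_A) + x_C(y_A-y_B)|/2
= |253.38 + 723.89 + 387.03|/2
= 1364.3/2 = 682.15

682.15


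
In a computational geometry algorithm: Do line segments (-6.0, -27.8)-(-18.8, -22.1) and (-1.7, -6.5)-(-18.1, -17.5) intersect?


Cross products: d1=302.02, d2=67.74, d3=-297.15, d4=-62.87
d1*d2 < 0 and d3*d4 < 0? no

No, they don't intersect


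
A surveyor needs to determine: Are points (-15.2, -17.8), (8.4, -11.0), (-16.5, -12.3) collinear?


Cross product: (8.4-(-15.2))*((-12.3)-(-17.8)) - ((-11)-(-17.8))*((-16.5)-(-15.2))
= 138.64

No, not collinear


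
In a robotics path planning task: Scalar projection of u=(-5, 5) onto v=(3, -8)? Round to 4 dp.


u.v = -55, |v| = sqrt(73) = 8.544
Scalar projection = u.v / |v| = -55 / sqrt(73) = -6.4373

-6.4373


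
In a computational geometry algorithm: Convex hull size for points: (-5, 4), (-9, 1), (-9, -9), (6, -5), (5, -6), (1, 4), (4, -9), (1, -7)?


Convex hull vertices (CCW): (-9, -9), (4, -9), (6, -5), (1, 4), (-5, 4), (-9, 1)
Count = 6

6


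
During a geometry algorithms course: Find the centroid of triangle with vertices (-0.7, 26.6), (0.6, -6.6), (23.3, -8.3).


Centroid = ((x_A+x_B+x_C)/3, (y_A+y_B+y_C)/3)
= (((-0.7)+0.6+23.3)/3, (26.6+(-6.6)+(-8.3))/3)
= (7.7333, 3.9)

(7.7333, 3.9)


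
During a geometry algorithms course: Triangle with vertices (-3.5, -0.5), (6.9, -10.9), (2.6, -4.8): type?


Side lengths squared: AB^2=216.32, BC^2=55.7, CA^2=55.7
Sorted: [55.7, 55.7, 216.32]
By sides: Isosceles, By angles: Obtuse

Isosceles, Obtuse


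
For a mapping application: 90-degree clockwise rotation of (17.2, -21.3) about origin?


90° CW: (x,y) -> (y, -x)
(17.2,-21.3) -> (-21.3, -17.2)

(-21.3, -17.2)


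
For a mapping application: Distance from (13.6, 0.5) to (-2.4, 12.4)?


dx=-16, dy=11.9
d^2 = (-16)^2 + 11.9^2 = 397.61
d = sqrt(397.61) = 19.9402

19.9402


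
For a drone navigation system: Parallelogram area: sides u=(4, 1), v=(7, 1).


|u x v| = |4*1 - 1*7|
= |4 - 7| = 3

3


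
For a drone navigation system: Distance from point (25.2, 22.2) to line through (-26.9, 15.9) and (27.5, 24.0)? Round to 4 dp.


|cross product| = 79.29
|line direction| = sqrt(3024.97) = 54.9997
Distance = 79.29/sqrt(3024.97) = 1.4416

1.4416


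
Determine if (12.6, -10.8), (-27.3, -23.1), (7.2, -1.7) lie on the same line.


Cross product: ((-27.3)-12.6)*((-1.7)-(-10.8)) - ((-23.1)-(-10.8))*(7.2-12.6)
= -429.51

No, not collinear


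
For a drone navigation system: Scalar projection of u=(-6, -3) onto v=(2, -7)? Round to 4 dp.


u.v = 9, |v| = sqrt(53) = 7.2801
Scalar projection = u.v / |v| = 9 / sqrt(53) = 1.2362

1.2362


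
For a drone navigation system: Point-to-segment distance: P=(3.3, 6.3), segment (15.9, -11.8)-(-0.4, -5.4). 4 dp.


Project P onto AB: t = 1 (clamped to [0,1])
Closest point on segment: (-0.4, -5.4)
Distance: 12.2711

12.2711


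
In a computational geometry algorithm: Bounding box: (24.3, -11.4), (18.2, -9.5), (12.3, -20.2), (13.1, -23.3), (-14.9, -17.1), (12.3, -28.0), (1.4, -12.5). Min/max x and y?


x range: [-14.9, 24.3]
y range: [-28, -9.5]
Bounding box: (-14.9,-28) to (24.3,-9.5)

(-14.9,-28) to (24.3,-9.5)


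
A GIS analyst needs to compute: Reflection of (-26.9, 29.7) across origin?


Reflection over origin: (x,y) -> (-x,-y)
(-26.9, 29.7) -> (26.9, -29.7)

(26.9, -29.7)


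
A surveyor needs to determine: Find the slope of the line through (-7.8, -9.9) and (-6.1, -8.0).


slope = (y2-y1)/(x2-x1) = ((-8)-(-9.9))/((-6.1)-(-7.8)) = 1.9/1.7 = 1.1176

1.1176


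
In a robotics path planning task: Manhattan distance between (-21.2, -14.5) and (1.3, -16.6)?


|(-21.2)-1.3| + |(-14.5)-(-16.6)| = 22.5 + 2.1 = 24.6

24.6


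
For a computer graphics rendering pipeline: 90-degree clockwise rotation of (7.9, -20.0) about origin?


90° CW: (x,y) -> (y, -x)
(7.9,-20) -> (-20, -7.9)

(-20, -7.9)


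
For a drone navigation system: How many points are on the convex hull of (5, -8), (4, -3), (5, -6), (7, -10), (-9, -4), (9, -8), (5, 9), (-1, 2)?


Convex hull vertices (CCW): (-9, -4), (7, -10), (9, -8), (5, 9)
Count = 4

4


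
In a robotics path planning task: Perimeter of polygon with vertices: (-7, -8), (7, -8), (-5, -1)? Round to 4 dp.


Sides: (-7, -8)->(7, -8): sqrt(196) = 14, (7, -8)->(-5, -1): sqrt(193) = 13.892444, (-5, -1)->(-7, -8): sqrt(53) = 7.28011
Sum = 35.172554
Perimeter = 35.1726

35.1726


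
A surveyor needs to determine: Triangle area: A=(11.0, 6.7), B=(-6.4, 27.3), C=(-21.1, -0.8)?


Area = |x_A(y_B-y_C) + x_B(y_C-y_A) + x_C(y_A-y_B)|/2
= |309.1 + 48 + 434.66|/2
= 791.76/2 = 395.88

395.88


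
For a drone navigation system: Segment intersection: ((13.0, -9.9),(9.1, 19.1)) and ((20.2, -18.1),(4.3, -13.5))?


Cross products: d1=-97.26, d2=-540.42, d3=-176.82, d4=266.34
d1*d2 < 0 and d3*d4 < 0? no

No, they don't intersect


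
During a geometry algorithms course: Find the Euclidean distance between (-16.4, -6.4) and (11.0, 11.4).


dx=27.4, dy=17.8
d^2 = 27.4^2 + 17.8^2 = 1067.6
d = sqrt(1067.6) = 32.6741

32.6741


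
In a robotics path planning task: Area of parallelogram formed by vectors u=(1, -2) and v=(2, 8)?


|u x v| = |1*8 - (-2)*2|
= |8 - (-4)| = 12

12


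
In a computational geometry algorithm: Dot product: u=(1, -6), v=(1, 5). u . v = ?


u . v = u_x*v_x + u_y*v_y = 1*1 + (-6)*5
= 1 + (-30) = -29

-29


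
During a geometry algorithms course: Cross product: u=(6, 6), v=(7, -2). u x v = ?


u x v = u_x*v_y - u_y*v_x = 6*(-2) - 6*7
= (-12) - 42 = -54

-54


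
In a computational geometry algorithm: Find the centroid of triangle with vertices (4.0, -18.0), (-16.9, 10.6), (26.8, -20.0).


Centroid = ((x_A+x_B+x_C)/3, (y_A+y_B+y_C)/3)
= ((4+(-16.9)+26.8)/3, ((-18)+10.6+(-20))/3)
= (4.6333, -9.1333)

(4.6333, -9.1333)


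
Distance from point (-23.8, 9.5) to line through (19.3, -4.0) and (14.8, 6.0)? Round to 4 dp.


|cross product| = 370.25
|line direction| = sqrt(120.25) = 10.9659
Distance = 370.25/sqrt(120.25) = 33.7639

33.7639


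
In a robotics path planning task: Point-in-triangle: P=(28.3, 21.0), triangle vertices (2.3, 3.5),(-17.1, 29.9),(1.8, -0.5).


Cross products: AB x AP = -1025.9, BC x BP = 1211.95, CA x CP = -95.25
All same sign? no

No, outside


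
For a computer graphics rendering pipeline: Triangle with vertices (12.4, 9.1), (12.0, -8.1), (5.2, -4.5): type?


Side lengths squared: AB^2=296, BC^2=59.2, CA^2=236.8
Sorted: [59.2, 236.8, 296]
By sides: Scalene, By angles: Right

Scalene, Right


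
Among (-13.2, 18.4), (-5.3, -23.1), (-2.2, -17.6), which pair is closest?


d(P0,P1) = 42.2452, d(P0,P2) = 37.6431, d(P1,P2) = 6.3135
Closest: P1 and P2

Closest pair: (-5.3, -23.1) and (-2.2, -17.6), distance = 6.3135


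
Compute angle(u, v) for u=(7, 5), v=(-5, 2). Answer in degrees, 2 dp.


u.v = -25, |u| = sqrt(74) = 8.6023, |v| = sqrt(29) = 5.3852
cos(theta) = u.v/(|u||v|) = -25/sqrt(2146) = -0.539666
theta = acos(-0.539666) = 122.66 degrees

122.66 degrees


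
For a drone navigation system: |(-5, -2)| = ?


|u| = sqrt((-5)^2 + (-2)^2) = sqrt(29) = 5.3852

5.3852


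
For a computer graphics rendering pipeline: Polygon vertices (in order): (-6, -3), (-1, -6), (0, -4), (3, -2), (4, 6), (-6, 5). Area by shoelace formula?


Shoelace sum: ((-6)*(-6) - (-1)*(-3)) + ((-1)*(-4) - 0*(-6)) + (0*(-2) - 3*(-4)) + (3*6 - 4*(-2)) + (4*5 - (-6)*6) + ((-6)*(-3) - (-6)*5)
= 179
Area = |179|/2 = 89.5

89.5


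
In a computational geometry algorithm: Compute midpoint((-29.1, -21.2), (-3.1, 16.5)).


M = (((-29.1)+(-3.1))/2, ((-21.2)+16.5)/2)
= (-16.1, -2.35)

(-16.1, -2.35)


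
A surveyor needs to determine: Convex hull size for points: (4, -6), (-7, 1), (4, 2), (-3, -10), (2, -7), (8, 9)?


Convex hull vertices (CCW): (-7, 1), (-3, -10), (4, -6), (8, 9)
Count = 4

4


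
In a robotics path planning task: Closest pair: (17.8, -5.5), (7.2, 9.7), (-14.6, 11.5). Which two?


d(P0,P1) = 18.5311, d(P0,P2) = 36.5891, d(P1,P2) = 21.8742
Closest: P0 and P1

Closest pair: (17.8, -5.5) and (7.2, 9.7), distance = 18.5311


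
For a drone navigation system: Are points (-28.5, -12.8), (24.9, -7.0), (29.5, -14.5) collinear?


Cross product: (24.9-(-28.5))*((-14.5)-(-12.8)) - ((-7)-(-12.8))*(29.5-(-28.5))
= -427.18

No, not collinear


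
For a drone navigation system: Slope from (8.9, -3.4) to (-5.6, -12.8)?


slope = (y2-y1)/(x2-x1) = ((-12.8)-(-3.4))/((-5.6)-8.9) = (-9.4)/(-14.5) = 0.6483

0.6483


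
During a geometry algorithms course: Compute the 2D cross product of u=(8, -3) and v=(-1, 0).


u x v = u_x*v_y - u_y*v_x = 8*0 - (-3)*(-1)
= 0 - 3 = -3

-3


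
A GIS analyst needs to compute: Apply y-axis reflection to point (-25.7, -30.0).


Reflection over y-axis: (x,y) -> (-x,y)
(-25.7, -30) -> (25.7, -30)

(25.7, -30)


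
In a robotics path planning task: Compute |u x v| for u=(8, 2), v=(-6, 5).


|u x v| = |8*5 - 2*(-6)|
= |40 - (-12)| = 52

52


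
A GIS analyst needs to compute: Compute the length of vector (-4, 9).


|u| = sqrt((-4)^2 + 9^2) = sqrt(97) = 9.8489

9.8489


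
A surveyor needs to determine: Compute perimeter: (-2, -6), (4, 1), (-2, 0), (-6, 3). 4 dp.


Sides: (-2, -6)->(4, 1): sqrt(85) = 9.219544, (4, 1)->(-2, 0): sqrt(37) = 6.082763, (-2, 0)->(-6, 3): sqrt(25) = 5, (-6, 3)->(-2, -6): sqrt(97) = 9.848858
Sum = 30.151165
Perimeter = 30.1512

30.1512


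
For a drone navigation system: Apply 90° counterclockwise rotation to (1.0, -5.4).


90° CCW: (x,y) -> (-y, x)
(1,-5.4) -> (5.4, 1)

(5.4, 1)


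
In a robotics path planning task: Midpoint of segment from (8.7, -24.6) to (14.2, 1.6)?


M = ((8.7+14.2)/2, ((-24.6)+1.6)/2)
= (11.45, -11.5)

(11.45, -11.5)


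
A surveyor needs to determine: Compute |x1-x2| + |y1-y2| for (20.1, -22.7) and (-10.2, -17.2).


|20.1-(-10.2)| + |(-22.7)-(-17.2)| = 30.3 + 5.5 = 35.8

35.8


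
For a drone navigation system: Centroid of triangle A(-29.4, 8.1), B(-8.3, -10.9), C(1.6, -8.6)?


Centroid = ((x_A+x_B+x_C)/3, (y_A+y_B+y_C)/3)
= (((-29.4)+(-8.3)+1.6)/3, (8.1+(-10.9)+(-8.6))/3)
= (-12.0333, -3.8)

(-12.0333, -3.8)


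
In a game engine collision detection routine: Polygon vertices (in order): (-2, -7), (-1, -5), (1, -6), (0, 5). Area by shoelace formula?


Shoelace sum: ((-2)*(-5) - (-1)*(-7)) + ((-1)*(-6) - 1*(-5)) + (1*5 - 0*(-6)) + (0*(-7) - (-2)*5)
= 29
Area = |29|/2 = 14.5

14.5


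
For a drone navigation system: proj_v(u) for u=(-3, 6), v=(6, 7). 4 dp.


u.v = 24, |v| = sqrt(85) = 9.2195
Scalar projection = u.v / |v| = 24 / sqrt(85) = 2.6032

2.6032


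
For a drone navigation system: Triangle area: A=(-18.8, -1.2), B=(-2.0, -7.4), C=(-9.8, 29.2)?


Area = |x_A(y_B-y_C) + x_B(y_C-y_A) + x_C(y_A-y_B)|/2
= |688.08 + (-60.8) + (-60.76)|/2
= 566.52/2 = 283.26

283.26


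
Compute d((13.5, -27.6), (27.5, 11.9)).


dx=14, dy=39.5
d^2 = 14^2 + 39.5^2 = 1756.25
d = sqrt(1756.25) = 41.9076

41.9076


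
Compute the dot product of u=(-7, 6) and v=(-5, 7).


u . v = u_x*v_x + u_y*v_y = (-7)*(-5) + 6*7
= 35 + 42 = 77

77


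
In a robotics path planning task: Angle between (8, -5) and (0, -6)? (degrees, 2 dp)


u.v = 30, |u| = sqrt(89) = 9.434, |v| = sqrt(36) = 6
cos(theta) = u.v/(|u||v|) = 30/sqrt(3204) = 0.529999
theta = acos(0.529999) = 57.99 degrees

57.99 degrees


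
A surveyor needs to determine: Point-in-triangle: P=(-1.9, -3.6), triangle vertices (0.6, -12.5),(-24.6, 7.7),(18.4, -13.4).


Cross products: AB x AP = -173.78, BC x BP = -6.93, CA x CP = -156.17
All same sign? yes

Yes, inside


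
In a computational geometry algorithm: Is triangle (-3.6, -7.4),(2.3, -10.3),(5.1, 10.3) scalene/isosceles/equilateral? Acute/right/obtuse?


Side lengths squared: AB^2=43.22, BC^2=432.2, CA^2=388.98
Sorted: [43.22, 388.98, 432.2]
By sides: Scalene, By angles: Right

Scalene, Right


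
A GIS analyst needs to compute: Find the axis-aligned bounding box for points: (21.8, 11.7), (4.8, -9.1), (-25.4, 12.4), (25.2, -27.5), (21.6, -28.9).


x range: [-25.4, 25.2]
y range: [-28.9, 12.4]
Bounding box: (-25.4,-28.9) to (25.2,12.4)

(-25.4,-28.9) to (25.2,12.4)


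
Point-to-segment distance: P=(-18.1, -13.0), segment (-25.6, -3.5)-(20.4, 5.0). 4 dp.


Project P onto AB: t = 0.1208 (clamped to [0,1])
Closest point on segment: (-20.0451, -2.4736)
Distance: 10.7047

10.7047


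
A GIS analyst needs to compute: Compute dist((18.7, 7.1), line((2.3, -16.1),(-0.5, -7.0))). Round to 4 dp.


|cross product| = 214.2
|line direction| = sqrt(90.65) = 9.521
Distance = 214.2/sqrt(90.65) = 22.4976

22.4976


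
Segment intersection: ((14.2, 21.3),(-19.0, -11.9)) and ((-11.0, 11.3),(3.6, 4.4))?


Cross products: d1=319.88, d2=-393.92, d3=-504.64, d4=209.16
d1*d2 < 0 and d3*d4 < 0? yes

Yes, they intersect


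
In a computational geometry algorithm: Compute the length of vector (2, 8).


|u| = sqrt(2^2 + 8^2) = sqrt(68) = 8.2462

8.2462


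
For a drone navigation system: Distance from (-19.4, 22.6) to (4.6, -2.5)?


dx=24, dy=-25.1
d^2 = 24^2 + (-25.1)^2 = 1206.01
d = sqrt(1206.01) = 34.7277

34.7277


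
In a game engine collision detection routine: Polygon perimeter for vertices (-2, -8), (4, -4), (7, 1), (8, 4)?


Sides: (-2, -8)->(4, -4): sqrt(52) = 7.211103, (4, -4)->(7, 1): sqrt(34) = 5.830952, (7, 1)->(8, 4): sqrt(10) = 3.162278, (8, 4)->(-2, -8): sqrt(244) = 15.620499
Sum = 31.824832
Perimeter = 31.8248

31.8248


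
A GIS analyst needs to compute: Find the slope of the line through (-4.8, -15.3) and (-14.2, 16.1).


slope = (y2-y1)/(x2-x1) = (16.1-(-15.3))/((-14.2)-(-4.8)) = 31.4/(-9.4) = -3.3404

-3.3404


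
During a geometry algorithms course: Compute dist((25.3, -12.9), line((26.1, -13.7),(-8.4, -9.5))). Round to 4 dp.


|cross product| = 24.24
|line direction| = sqrt(1207.89) = 34.7547
Distance = 24.24/sqrt(1207.89) = 0.6975

0.6975


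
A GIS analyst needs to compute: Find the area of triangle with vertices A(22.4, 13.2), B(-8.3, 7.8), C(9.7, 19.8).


Area = |x_A(y_B-y_C) + x_B(y_C-y_A) + x_C(y_A-y_B)|/2
= |(-268.8) + (-54.78) + 52.38|/2
= 271.2/2 = 135.6

135.6


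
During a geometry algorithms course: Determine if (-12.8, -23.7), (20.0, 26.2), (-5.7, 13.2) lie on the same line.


Cross product: (20-(-12.8))*(13.2-(-23.7)) - (26.2-(-23.7))*((-5.7)-(-12.8))
= 856.03

No, not collinear


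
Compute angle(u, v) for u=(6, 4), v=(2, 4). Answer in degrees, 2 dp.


u.v = 28, |u| = sqrt(52) = 7.2111, |v| = sqrt(20) = 4.4721
cos(theta) = u.v/(|u||v|) = 28/sqrt(1040) = 0.868243
theta = acos(0.868243) = 29.74 degrees

29.74 degrees


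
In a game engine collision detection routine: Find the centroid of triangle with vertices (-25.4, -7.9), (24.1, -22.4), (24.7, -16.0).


Centroid = ((x_A+x_B+x_C)/3, (y_A+y_B+y_C)/3)
= (((-25.4)+24.1+24.7)/3, ((-7.9)+(-22.4)+(-16))/3)
= (7.8, -15.4333)

(7.8, -15.4333)


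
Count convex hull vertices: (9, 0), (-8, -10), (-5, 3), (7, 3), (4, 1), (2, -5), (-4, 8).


Convex hull vertices (CCW): (-8, -10), (2, -5), (9, 0), (7, 3), (-4, 8)
Count = 5

5


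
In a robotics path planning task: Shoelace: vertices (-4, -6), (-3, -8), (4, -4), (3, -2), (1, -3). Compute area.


Shoelace sum: ((-4)*(-8) - (-3)*(-6)) + ((-3)*(-4) - 4*(-8)) + (4*(-2) - 3*(-4)) + (3*(-3) - 1*(-2)) + (1*(-6) - (-4)*(-3))
= 37
Area = |37|/2 = 18.5

18.5


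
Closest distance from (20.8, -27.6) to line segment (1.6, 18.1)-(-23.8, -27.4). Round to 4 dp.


Project P onto AB: t = 0.5862 (clamped to [0,1])
Closest point on segment: (-13.2885, -8.5704)
Distance: 39.0404

39.0404


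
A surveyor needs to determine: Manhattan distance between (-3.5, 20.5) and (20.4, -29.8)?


|(-3.5)-20.4| + |20.5-(-29.8)| = 23.9 + 50.3 = 74.2

74.2


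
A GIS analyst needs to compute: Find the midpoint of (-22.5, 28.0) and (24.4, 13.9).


M = (((-22.5)+24.4)/2, (28+13.9)/2)
= (0.95, 20.95)

(0.95, 20.95)


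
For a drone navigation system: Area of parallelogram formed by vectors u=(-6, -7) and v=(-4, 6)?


|u x v| = |(-6)*6 - (-7)*(-4)|
= |(-36) - 28| = 64

64


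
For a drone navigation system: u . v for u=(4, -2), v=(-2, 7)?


u . v = u_x*v_x + u_y*v_y = 4*(-2) + (-2)*7
= (-8) + (-14) = -22

-22


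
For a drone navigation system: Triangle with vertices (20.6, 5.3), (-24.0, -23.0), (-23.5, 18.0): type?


Side lengths squared: AB^2=2790.05, BC^2=1681.25, CA^2=2106.1
Sorted: [1681.25, 2106.1, 2790.05]
By sides: Scalene, By angles: Acute

Scalene, Acute


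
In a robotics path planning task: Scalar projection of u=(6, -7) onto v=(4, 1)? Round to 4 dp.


u.v = 17, |v| = sqrt(17) = 4.1231
Scalar projection = u.v / |v| = 17 / sqrt(17) = 4.1231

4.1231


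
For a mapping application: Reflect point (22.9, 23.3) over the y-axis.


Reflection over y-axis: (x,y) -> (-x,y)
(22.9, 23.3) -> (-22.9, 23.3)

(-22.9, 23.3)


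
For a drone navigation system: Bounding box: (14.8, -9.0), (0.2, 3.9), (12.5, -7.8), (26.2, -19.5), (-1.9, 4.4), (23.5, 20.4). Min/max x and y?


x range: [-1.9, 26.2]
y range: [-19.5, 20.4]
Bounding box: (-1.9,-19.5) to (26.2,20.4)

(-1.9,-19.5) to (26.2,20.4)


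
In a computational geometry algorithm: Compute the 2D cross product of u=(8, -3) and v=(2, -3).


u x v = u_x*v_y - u_y*v_x = 8*(-3) - (-3)*2
= (-24) - (-6) = -18

-18


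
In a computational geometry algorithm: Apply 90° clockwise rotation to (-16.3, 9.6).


90° CW: (x,y) -> (y, -x)
(-16.3,9.6) -> (9.6, 16.3)

(9.6, 16.3)


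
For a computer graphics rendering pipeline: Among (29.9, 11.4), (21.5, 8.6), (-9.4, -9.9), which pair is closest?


d(P0,P1) = 8.8544, d(P0,P2) = 44.701, d(P1,P2) = 36.0147
Closest: P0 and P1

Closest pair: (29.9, 11.4) and (21.5, 8.6), distance = 8.8544


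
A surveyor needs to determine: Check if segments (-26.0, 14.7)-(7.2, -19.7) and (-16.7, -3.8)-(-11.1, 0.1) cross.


Cross products: d1=139.87, d2=-182.25, d3=-294.28, d4=27.84
d1*d2 < 0 and d3*d4 < 0? yes

Yes, they intersect


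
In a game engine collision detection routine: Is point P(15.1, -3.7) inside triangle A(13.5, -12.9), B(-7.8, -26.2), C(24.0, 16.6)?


Cross products: AB x AP = -174.68, BC x BP = -264.62, CA x CP = -49.4
All same sign? yes

Yes, inside


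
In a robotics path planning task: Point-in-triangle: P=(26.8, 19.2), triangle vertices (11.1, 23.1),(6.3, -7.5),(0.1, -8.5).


Cross products: AB x AP = 499.14, BC x BP = -145.04, CA x CP = -539.02
All same sign? no

No, outside


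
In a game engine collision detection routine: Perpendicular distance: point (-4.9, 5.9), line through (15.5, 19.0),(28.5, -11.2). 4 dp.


|cross product| = 786.38
|line direction| = sqrt(1081.04) = 32.8792
Distance = 786.38/sqrt(1081.04) = 23.9173

23.9173


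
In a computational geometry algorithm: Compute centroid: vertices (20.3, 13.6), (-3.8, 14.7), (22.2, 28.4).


Centroid = ((x_A+x_B+x_C)/3, (y_A+y_B+y_C)/3)
= ((20.3+(-3.8)+22.2)/3, (13.6+14.7+28.4)/3)
= (12.9, 18.9)

(12.9, 18.9)


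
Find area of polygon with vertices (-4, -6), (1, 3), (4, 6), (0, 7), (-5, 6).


Shoelace sum: ((-4)*3 - 1*(-6)) + (1*6 - 4*3) + (4*7 - 0*6) + (0*6 - (-5)*7) + ((-5)*(-6) - (-4)*6)
= 105
Area = |105|/2 = 52.5

52.5


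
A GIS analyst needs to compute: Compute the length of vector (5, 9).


|u| = sqrt(5^2 + 9^2) = sqrt(106) = 10.2956

10.2956


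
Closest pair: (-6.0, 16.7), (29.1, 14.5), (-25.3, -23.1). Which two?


d(P0,P1) = 35.1689, d(P0,P2) = 44.2327, d(P1,P2) = 66.1296
Closest: P0 and P1

Closest pair: (-6.0, 16.7) and (29.1, 14.5), distance = 35.1689


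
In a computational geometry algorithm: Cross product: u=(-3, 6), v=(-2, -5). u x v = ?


u x v = u_x*v_y - u_y*v_x = (-3)*(-5) - 6*(-2)
= 15 - (-12) = 27

27


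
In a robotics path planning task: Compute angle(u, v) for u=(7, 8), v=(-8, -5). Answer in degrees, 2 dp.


u.v = -96, |u| = sqrt(113) = 10.6301, |v| = sqrt(89) = 9.434
cos(theta) = u.v/(|u||v|) = -96/sqrt(10057) = -0.957276
theta = acos(-0.957276) = 163.19 degrees

163.19 degrees


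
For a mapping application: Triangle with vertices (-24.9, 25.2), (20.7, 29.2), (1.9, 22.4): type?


Side lengths squared: AB^2=2095.36, BC^2=399.68, CA^2=726.08
Sorted: [399.68, 726.08, 2095.36]
By sides: Scalene, By angles: Obtuse

Scalene, Obtuse


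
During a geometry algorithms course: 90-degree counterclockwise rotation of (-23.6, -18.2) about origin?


90° CCW: (x,y) -> (-y, x)
(-23.6,-18.2) -> (18.2, -23.6)

(18.2, -23.6)


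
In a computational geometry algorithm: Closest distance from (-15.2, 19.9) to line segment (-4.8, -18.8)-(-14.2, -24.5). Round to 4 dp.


Project P onto AB: t = 0 (clamped to [0,1])
Closest point on segment: (-4.8, -18.8)
Distance: 40.0731

40.0731


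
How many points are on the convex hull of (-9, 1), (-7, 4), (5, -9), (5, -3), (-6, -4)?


Convex hull vertices (CCW): (-9, 1), (-6, -4), (5, -9), (5, -3), (-7, 4)
Count = 5

5


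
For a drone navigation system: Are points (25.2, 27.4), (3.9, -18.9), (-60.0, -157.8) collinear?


Cross product: (3.9-25.2)*((-157.8)-27.4) - ((-18.9)-27.4)*((-60)-25.2)
= 0

Yes, collinear


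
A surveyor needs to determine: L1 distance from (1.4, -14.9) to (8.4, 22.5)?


|1.4-8.4| + |(-14.9)-22.5| = 7 + 37.4 = 44.4

44.4


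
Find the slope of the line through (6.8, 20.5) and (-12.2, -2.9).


slope = (y2-y1)/(x2-x1) = ((-2.9)-20.5)/((-12.2)-6.8) = (-23.4)/(-19) = 1.2316

1.2316


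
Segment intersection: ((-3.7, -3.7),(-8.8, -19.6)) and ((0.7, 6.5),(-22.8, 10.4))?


Cross products: d1=256.86, d2=650.4, d3=17.94, d4=-375.6
d1*d2 < 0 and d3*d4 < 0? no

No, they don't intersect


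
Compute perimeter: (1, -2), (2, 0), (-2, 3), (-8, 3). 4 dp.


Sides: (1, -2)->(2, 0): sqrt(5) = 2.236068, (2, 0)->(-2, 3): sqrt(25) = 5, (-2, 3)->(-8, 3): sqrt(36) = 6, (-8, 3)->(1, -2): sqrt(106) = 10.29563
Sum = 23.531698
Perimeter = 23.5317

23.5317


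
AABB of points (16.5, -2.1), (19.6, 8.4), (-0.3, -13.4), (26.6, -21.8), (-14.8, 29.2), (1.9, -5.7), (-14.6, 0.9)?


x range: [-14.8, 26.6]
y range: [-21.8, 29.2]
Bounding box: (-14.8,-21.8) to (26.6,29.2)

(-14.8,-21.8) to (26.6,29.2)


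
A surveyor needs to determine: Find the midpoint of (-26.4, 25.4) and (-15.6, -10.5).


M = (((-26.4)+(-15.6))/2, (25.4+(-10.5))/2)
= (-21, 7.45)

(-21, 7.45)


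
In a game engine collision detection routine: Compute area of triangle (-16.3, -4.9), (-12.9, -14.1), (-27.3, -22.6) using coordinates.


Area = |x_A(y_B-y_C) + x_B(y_C-y_A) + x_C(y_A-y_B)|/2
= |(-138.55) + 228.33 + (-251.16)|/2
= 161.38/2 = 80.69

80.69


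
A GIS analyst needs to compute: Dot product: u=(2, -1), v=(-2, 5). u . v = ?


u . v = u_x*v_x + u_y*v_y = 2*(-2) + (-1)*5
= (-4) + (-5) = -9

-9


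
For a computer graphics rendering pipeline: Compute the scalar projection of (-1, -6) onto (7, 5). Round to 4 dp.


u.v = -37, |v| = sqrt(74) = 8.6023
Scalar projection = u.v / |v| = -37 / sqrt(74) = -4.3012

-4.3012


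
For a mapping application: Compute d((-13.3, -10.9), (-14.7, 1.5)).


dx=-1.4, dy=12.4
d^2 = (-1.4)^2 + 12.4^2 = 155.72
d = sqrt(155.72) = 12.4788

12.4788


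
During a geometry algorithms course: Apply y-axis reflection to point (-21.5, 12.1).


Reflection over y-axis: (x,y) -> (-x,y)
(-21.5, 12.1) -> (21.5, 12.1)

(21.5, 12.1)


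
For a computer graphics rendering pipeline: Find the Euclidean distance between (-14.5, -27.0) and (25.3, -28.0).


dx=39.8, dy=-1
d^2 = 39.8^2 + (-1)^2 = 1585.04
d = sqrt(1585.04) = 39.8126

39.8126


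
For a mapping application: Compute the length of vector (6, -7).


|u| = sqrt(6^2 + (-7)^2) = sqrt(85) = 9.2195

9.2195


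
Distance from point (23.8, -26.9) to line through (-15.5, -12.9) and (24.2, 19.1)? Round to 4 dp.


|cross product| = 1813.4
|line direction| = sqrt(2600.09) = 50.9911
Distance = 1813.4/sqrt(2600.09) = 35.5631

35.5631


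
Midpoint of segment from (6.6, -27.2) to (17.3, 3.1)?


M = ((6.6+17.3)/2, ((-27.2)+3.1)/2)
= (11.95, -12.05)

(11.95, -12.05)


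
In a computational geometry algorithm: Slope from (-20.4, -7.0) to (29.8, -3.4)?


slope = (y2-y1)/(x2-x1) = ((-3.4)-(-7))/(29.8-(-20.4)) = 3.6/50.2 = 0.0717

0.0717


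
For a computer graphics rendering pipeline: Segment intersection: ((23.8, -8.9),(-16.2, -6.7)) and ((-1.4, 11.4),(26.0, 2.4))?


Cross products: d1=-329.42, d2=-629.14, d3=-756.56, d4=-456.84
d1*d2 < 0 and d3*d4 < 0? no

No, they don't intersect


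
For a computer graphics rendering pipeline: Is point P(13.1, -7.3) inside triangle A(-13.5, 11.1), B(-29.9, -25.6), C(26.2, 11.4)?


Cross products: AB x AP = 1277.98, BC x BP = -564.37, CA x CP = 738.46
All same sign? no

No, outside


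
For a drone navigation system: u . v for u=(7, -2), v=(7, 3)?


u . v = u_x*v_x + u_y*v_y = 7*7 + (-2)*3
= 49 + (-6) = 43

43


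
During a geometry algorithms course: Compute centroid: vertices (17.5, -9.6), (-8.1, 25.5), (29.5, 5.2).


Centroid = ((x_A+x_B+x_C)/3, (y_A+y_B+y_C)/3)
= ((17.5+(-8.1)+29.5)/3, ((-9.6)+25.5+5.2)/3)
= (12.9667, 7.0333)

(12.9667, 7.0333)


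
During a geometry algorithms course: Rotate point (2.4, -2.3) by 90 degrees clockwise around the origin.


90° CW: (x,y) -> (y, -x)
(2.4,-2.3) -> (-2.3, -2.4)

(-2.3, -2.4)


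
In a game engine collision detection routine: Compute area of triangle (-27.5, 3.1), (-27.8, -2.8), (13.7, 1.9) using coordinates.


Area = |x_A(y_B-y_C) + x_B(y_C-y_A) + x_C(y_A-y_B)|/2
= |129.25 + 33.36 + 80.83|/2
= 243.44/2 = 121.72

121.72
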